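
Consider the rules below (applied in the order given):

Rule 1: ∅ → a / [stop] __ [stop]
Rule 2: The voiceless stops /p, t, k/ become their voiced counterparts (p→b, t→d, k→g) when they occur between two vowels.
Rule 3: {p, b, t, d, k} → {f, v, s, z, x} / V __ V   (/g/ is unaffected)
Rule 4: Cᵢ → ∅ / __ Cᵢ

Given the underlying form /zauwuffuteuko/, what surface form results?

Rule 1 (stop-cluster a-epenthesis): no segment meets the environment; /zauwuffuteuko/ is unchanged.
Rule 2 (intervocalic voicing): /t/ is a voiceless stop between vowels /u/ and /e/, so it voices to [d]. /k/ is a voiceless stop between vowels /u/ and /o/, so it voices to [g]. /zauwuffuteuko/ → zauwuffudeugo.
Rule 3 (intervocalic spirantization): /d/ is a stop between vowels /u/ and /e/, so it spirantizes to the fricative [z]. /zauwuffudeugo/ → zauwuffuzeugo.
Rule 4 (degemination): /ff/ is a geminate; the first /f/ deletes. /zauwuffuzeugo/ → zauwufuzeugo.

zauwufuzeugo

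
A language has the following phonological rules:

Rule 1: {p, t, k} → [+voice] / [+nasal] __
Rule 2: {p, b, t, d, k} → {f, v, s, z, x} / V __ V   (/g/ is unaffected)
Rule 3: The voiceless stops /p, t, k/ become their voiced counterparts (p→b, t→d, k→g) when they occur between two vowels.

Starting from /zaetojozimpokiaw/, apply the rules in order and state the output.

zaesojozimboxiaw

Rule 1 (post-nasal voicing): /p/ is a voiceless stop immediately after the nasal /m/, so it voices to [b]. /zaetojozimpokiaw/ → zaetojozimbokiaw.
Rule 2 (intervocalic spirantization): /t/ is a stop between vowels /e/ and /o/, so it spirantizes to the fricative [s]. /k/ is a stop between vowels /o/ and /i/, so it spirantizes to the fricative [x]. /zaetojozimbokiaw/ → zaesojozimboxiaw.
Rule 3 (intervocalic voicing): no segment meets the environment; /zaesojozimboxiaw/ is unchanged.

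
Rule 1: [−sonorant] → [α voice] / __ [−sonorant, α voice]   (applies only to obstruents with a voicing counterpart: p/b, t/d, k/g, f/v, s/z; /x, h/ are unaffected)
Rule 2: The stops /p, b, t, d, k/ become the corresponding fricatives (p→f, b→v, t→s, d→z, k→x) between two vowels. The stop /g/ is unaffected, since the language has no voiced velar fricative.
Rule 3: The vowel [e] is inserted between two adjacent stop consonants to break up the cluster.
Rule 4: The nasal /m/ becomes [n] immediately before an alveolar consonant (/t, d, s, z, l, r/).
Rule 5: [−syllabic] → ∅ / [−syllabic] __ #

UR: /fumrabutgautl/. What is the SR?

Rule 1 (regressive voicing assimilation): /t/ precedes the voiced obstruent /g/, so it voices to [d] by assimilation. /fumrabutgautl/ → fumrabudgautl.
Rule 2 (intervocalic spirantization): /b/ is a stop between vowels /a/ and /u/, so it spirantizes to the fricative [v]. /fumrabudgautl/ → fumravudgautl.
Rule 3 (stop-cluster e-epenthesis): /d/ and /g/ form a stop–stop cluster, so [e] is inserted between them. /fumravudgautl/ → fumravudegautl.
Rule 4 (nasal place assimilation): /m/ precedes the alveolar consonant /r/, so it assimilates in place to [n]. /fumravudegautl/ → funravudegautl.
Rule 5 (final cluster simplification): /l/ is the second consonant of a word-final cluster /tl/, so it deletes. /funravudegautl/ → funravudegaut.

funravudegaut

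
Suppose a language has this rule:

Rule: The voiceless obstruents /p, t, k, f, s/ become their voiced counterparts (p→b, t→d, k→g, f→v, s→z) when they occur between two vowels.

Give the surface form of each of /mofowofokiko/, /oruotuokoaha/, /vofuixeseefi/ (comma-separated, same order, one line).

/mofowofokiko/: /f/ is a voiceless obstruent between vowels /o/ and /o/, so it voices to [v]. /f/ is a voiceless obstruent between vowels /o/ and /o/, so it voices to [v]. /k/ is a voiceless obstruent between vowels /o/ and /i/, so it voices to [g]. /k/ is a voiceless obstruent between vowels /i/ and /o/, so it voices to [g]. → [movowovogigo].
/oruotuokoaha/: /t/ is a voiceless obstruent between vowels /o/ and /u/, so it voices to [d]. /k/ is a voiceless obstruent between vowels /o/ and /o/, so it voices to [g]. → [oruoduogoaha].
/vofuixeseefi/: /f/ is a voiceless obstruent between vowels /o/ and /u/, so it voices to [v]. /s/ is a voiceless obstruent between vowels /e/ and /e/, so it voices to [z]. /f/ is a voiceless obstruent between vowels /e/ and /i/, so it voices to [v]. → [vovuixezeevi].

movowovogigo, oruoduogoaha, vovuixezeevi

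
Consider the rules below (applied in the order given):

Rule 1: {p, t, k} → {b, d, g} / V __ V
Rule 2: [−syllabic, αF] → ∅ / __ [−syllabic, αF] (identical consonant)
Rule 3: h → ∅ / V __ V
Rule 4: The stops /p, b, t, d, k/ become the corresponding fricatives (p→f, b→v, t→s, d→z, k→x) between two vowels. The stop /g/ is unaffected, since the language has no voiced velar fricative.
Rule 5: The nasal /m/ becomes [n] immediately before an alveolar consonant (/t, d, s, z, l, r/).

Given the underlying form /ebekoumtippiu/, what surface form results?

Rule 1 (intervocalic voicing): /k/ is a voiceless stop between vowels /e/ and /o/, so it voices to [g]. /ebekoumtippiu/ → ebegoumtippiu.
Rule 2 (degemination): /pp/ is a geminate; the first /p/ deletes. /ebegoumtippiu/ → ebegoumtipiu.
Rule 3 (intervocalic h-deletion): no segment meets the environment; /ebegoumtipiu/ is unchanged.
Rule 4 (intervocalic spirantization): /b/ is a stop between vowels /e/ and /e/, so it spirantizes to the fricative [v]. /p/ is a stop between vowels /i/ and /i/, so it spirantizes to the fricative [f]. /ebegoumtipiu/ → evegoumtifiu.
Rule 5 (nasal place assimilation): /m/ precedes the alveolar consonant /t/, so it assimilates in place to [n]. /evegoumtifiu/ → evegountifiu.

evegountifiu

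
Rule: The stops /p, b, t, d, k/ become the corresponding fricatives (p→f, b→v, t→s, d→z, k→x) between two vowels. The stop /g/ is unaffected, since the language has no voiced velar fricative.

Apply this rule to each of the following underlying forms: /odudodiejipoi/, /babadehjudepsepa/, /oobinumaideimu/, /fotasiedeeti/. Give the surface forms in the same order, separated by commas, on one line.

/odudodiejipoi/: /d/ is a stop between vowels /o/ and /u/, so it spirantizes to the fricative [z]. /d/ is a stop between vowels /u/ and /o/, so it spirantizes to the fricative [z]. /d/ is a stop between vowels /o/ and /i/, so it spirantizes to the fricative [z]. /p/ is a stop between vowels /i/ and /o/, so it spirantizes to the fricative [f]. → [ozuzoziejifoi].
/babadehjudepsepa/: /b/ is a stop between vowels /a/ and /a/, so it spirantizes to the fricative [v]. /d/ is a stop between vowels /a/ and /e/, so it spirantizes to the fricative [z]. /d/ is a stop between vowels /u/ and /e/, so it spirantizes to the fricative [z]. /p/ is a stop between vowels /e/ and /a/, so it spirantizes to the fricative [f]. → [bavazehjuzepsefa].
/oobinumaideimu/: /b/ is a stop between vowels /o/ and /i/, so it spirantizes to the fricative [v]. /d/ is a stop between vowels /i/ and /e/, so it spirantizes to the fricative [z]. → [oovinumaizeimu].
/fotasiedeeti/: /t/ is a stop between vowels /o/ and /a/, so it spirantizes to the fricative [s]. /d/ is a stop between vowels /e/ and /e/, so it spirantizes to the fricative [z]. /t/ is a stop between vowels /e/ and /i/, so it spirantizes to the fricative [s]. → [fosasiezeesi].

ozuzoziejifoi, bavazehjuzepsefa, oovinumaizeimu, fosasiezeesi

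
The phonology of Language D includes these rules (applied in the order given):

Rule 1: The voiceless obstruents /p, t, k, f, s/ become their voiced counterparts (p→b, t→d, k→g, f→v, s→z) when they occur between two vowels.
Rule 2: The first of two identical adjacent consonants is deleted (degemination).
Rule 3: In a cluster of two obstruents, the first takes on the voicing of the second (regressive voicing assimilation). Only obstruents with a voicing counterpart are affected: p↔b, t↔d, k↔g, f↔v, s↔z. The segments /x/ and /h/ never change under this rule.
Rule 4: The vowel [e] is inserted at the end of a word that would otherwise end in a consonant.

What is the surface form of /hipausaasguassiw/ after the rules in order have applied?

hibauzaazguasiwe

Rule 1 (intervocalic voicing): /p/ is a voiceless obstruent between vowels /i/ and /a/, so it voices to [b]. /s/ is a voiceless obstruent between vowels /u/ and /a/, so it voices to [z]. /hipausaasguassiw/ → hibauzaasguassiw.
Rule 2 (degemination): /ss/ is a geminate; the first /s/ deletes. /hibauzaasguassiw/ → hibauzaasguasiw.
Rule 3 (regressive voicing assimilation): /s/ precedes the voiced obstruent /g/, so it voices to [z] by assimilation. /hibauzaasguasiw/ → hibauzaazguasiw.
Rule 4 (final e-epenthesis): the form ends in the consonant /w/, so [e] is inserted word-finally. /hibauzaazguasiw/ → hibauzaazguasiwe.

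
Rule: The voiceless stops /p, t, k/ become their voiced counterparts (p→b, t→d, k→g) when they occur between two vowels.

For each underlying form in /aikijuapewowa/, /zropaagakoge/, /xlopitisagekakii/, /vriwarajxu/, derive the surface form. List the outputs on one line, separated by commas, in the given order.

aigijuabewowa, zrobaagagoge, xlobidisagegagii, vriwarajxu

/aikijuapewowa/: /k/ is a voiceless stop between vowels /i/ and /i/, so it voices to [g]. /p/ is a voiceless stop between vowels /a/ and /e/, so it voices to [b]. → [aigijuabewowa].
/zropaagakoge/: /p/ is a voiceless stop between vowels /o/ and /a/, so it voices to [b]. /k/ is a voiceless stop between vowels /a/ and /o/, so it voices to [g]. → [zrobaagagoge].
/xlopitisagekakii/: /p/ is a voiceless stop between vowels /o/ and /i/, so it voices to [b]. /t/ is a voiceless stop between vowels /i/ and /i/, so it voices to [d]. /k/ is a voiceless stop between vowels /e/ and /a/, so it voices to [g]. /k/ is a voiceless stop between vowels /a/ and /i/, so it voices to [g]. → [xlobidisagegagii].
/vriwarajxu/: the rule's environment is not met; surfaces unchanged as [vriwarajxu].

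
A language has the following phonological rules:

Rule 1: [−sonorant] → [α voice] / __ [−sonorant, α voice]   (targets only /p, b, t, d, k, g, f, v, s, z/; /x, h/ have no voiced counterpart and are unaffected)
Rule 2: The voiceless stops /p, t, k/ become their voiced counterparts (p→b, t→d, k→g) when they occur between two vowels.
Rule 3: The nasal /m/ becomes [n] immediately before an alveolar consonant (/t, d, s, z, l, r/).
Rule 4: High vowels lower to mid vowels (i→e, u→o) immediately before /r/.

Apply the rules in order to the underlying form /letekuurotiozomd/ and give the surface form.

Rule 1 (regressive voicing assimilation): no segment meets the environment; /letekuurotiozomd/ is unchanged.
Rule 2 (intervocalic voicing): /t/ is a voiceless stop between vowels /e/ and /e/, so it voices to [d]. /k/ is a voiceless stop between vowels /e/ and /u/, so it voices to [g]. /t/ is a voiceless stop between vowels /o/ and /i/, so it voices to [d]. /letekuurotiozomd/ → ledeguurodiozomd.
Rule 3 (nasal place assimilation): /m/ precedes the alveolar consonant /d/, so it assimilates in place to [n]. /ledeguurodiozomd/ → ledeguurodiozond.
Rule 4 (pre-rhotic lowering): /u/ is a high vowel immediately before /r/, so it lowers to [o]. /ledeguurodiozond/ → ledeguorodiozond.

ledeguorodiozond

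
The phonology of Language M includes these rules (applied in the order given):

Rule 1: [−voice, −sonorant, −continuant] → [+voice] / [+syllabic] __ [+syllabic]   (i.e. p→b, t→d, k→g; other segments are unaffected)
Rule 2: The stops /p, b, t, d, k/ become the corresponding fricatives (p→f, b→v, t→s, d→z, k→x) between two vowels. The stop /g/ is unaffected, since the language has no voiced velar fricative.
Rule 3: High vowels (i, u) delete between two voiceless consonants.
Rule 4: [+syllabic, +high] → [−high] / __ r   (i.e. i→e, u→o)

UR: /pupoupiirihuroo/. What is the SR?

puvouvierihoroo

Rule 1 (intervocalic voicing): /p/ is a voiceless stop between vowels /u/ and /o/, so it voices to [b]. /p/ is a voiceless stop between vowels /u/ and /i/, so it voices to [b]. /pupoupiirihuroo/ → puboubiirihuroo.
Rule 2 (intervocalic spirantization): /b/ is a stop between vowels /u/ and /o/, so it spirantizes to the fricative [v]. /b/ is a stop between vowels /u/ and /i/, so it spirantizes to the fricative [v]. /puboubiirihuroo/ → puvouviirihuroo.
Rule 3 (high vowel syncope): no segment meets the environment; /puvouviirihuroo/ is unchanged.
Rule 4 (pre-rhotic lowering): /i/ is a high vowel immediately before /r/, so it lowers to [e]. /u/ is a high vowel immediately before /r/, so it lowers to [o]. /puvouviirihuroo/ → puvouvierihoroo.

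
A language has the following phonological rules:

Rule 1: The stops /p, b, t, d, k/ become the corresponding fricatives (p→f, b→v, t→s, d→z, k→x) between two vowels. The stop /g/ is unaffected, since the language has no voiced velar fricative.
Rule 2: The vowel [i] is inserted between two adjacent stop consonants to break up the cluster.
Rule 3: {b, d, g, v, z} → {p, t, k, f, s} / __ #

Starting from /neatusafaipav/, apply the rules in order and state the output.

neasusafaifaf

Rule 1 (intervocalic spirantization): /t/ is a stop between vowels /a/ and /u/, so it spirantizes to the fricative [s]. /p/ is a stop between vowels /i/ and /a/, so it spirantizes to the fricative [f]. /neatusafaipav/ → neasusafaifav.
Rule 2 (stop-cluster i-epenthesis): no segment meets the environment; /neasusafaifav/ is unchanged.
Rule 3 (final devoicing): /v/ is a voiced obstruent in word-final position, so it devoices to [f]. /neasusafaifav/ → neasusafaifaf.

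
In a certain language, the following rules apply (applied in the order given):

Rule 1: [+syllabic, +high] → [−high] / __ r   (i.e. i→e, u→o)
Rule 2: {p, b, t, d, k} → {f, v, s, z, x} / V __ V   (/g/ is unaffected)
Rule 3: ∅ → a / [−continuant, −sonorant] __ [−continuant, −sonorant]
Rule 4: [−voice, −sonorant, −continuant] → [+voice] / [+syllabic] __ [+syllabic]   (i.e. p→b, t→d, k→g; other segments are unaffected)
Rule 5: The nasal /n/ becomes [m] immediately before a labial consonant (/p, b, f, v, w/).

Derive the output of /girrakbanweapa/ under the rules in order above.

Rule 1 (pre-rhotic lowering): /i/ is a high vowel immediately before /r/, so it lowers to [e]. /girrakbanweapa/ → gerrakbanweapa.
Rule 2 (intervocalic spirantization): /p/ is a stop between vowels /a/ and /a/, so it spirantizes to the fricative [f]. /gerrakbanweapa/ → gerrakbanweafa.
Rule 3 (stop-cluster a-epenthesis): /k/ and /b/ form a stop–stop cluster, so [a] is inserted between them. /gerrakbanweafa/ → gerrakabanweafa.
Rule 4 (intervocalic voicing): /k/ is a voiceless stop between vowels /a/ and /a/, so it voices to [g]. /gerrakabanweafa/ → gerragabanweafa.
Rule 5 (nasal place assimilation): /n/ precedes the labial consonant /w/, so it assimilates in place to [m]. /gerragabanweafa/ → gerragabamweafa.

gerragabamweafa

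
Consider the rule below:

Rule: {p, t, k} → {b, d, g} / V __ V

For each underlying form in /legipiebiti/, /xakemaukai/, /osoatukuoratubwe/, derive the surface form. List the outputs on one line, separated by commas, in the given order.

legibiebidi, xagemaugai, osoaduguoradubwe

/legipiebiti/: /p/ is a voiceless stop between vowels /i/ and /i/, so it voices to [b]. /t/ is a voiceless stop between vowels /i/ and /i/, so it voices to [d]. → [legibiebidi].
/xakemaukai/: /k/ is a voiceless stop between vowels /a/ and /e/, so it voices to [g]. /k/ is a voiceless stop between vowels /u/ and /a/, so it voices to [g]. → [xagemaugai].
/osoatukuoratubwe/: /t/ is a voiceless stop between vowels /a/ and /u/, so it voices to [d]. /k/ is a voiceless stop between vowels /u/ and /u/, so it voices to [g]. /t/ is a voiceless stop between vowels /a/ and /u/, so it voices to [d]. → [osoaduguoradubwe].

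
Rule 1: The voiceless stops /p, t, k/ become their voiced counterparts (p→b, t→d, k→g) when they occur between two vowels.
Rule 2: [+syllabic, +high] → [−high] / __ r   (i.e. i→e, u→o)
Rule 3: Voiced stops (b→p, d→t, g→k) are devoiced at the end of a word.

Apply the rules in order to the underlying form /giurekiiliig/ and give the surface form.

Rule 1 (intervocalic voicing): /k/ is a voiceless stop between vowels /e/ and /i/, so it voices to [g]. /giurekiiliig/ → giuregiiliig.
Rule 2 (pre-rhotic lowering): /u/ is a high vowel immediately before /r/, so it lowers to [o]. /giuregiiliig/ → gioregiiliig.
Rule 3 (final devoicing): /g/ is a voiced stop in word-final position, so it devoices to [k]. /gioregiiliig/ → gioregiiliik.

gioregiiliik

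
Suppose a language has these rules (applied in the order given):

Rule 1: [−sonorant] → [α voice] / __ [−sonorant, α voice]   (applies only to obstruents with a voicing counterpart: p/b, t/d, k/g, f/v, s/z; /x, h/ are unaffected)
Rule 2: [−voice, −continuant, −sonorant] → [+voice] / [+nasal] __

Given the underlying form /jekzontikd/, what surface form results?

Rule 1 (regressive voicing assimilation): /k/ precedes the voiced obstruent /z/, so it voices to [g] by assimilation. /k/ precedes the voiced obstruent /d/, so it voices to [g] by assimilation. /jekzontikd/ → jegzontigd.
Rule 2 (post-nasal voicing): /t/ is a voiceless stop immediately after the nasal /n/, so it voices to [d]. /jegzontigd/ → jegzondigd.

jegzondigd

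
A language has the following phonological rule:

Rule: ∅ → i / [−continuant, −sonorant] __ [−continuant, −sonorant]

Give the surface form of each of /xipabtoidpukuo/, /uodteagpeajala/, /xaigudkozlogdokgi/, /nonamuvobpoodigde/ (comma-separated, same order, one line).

xipabitoidipukuo, uoditeagipeajala, xaigudikozlogidokigi, nonamuvobipoodigide

/xipabtoidpukuo/: /b/ and /t/ form a stop–stop cluster, so [i] is inserted between them. /d/ and /p/ form a stop–stop cluster, so [i] is inserted between them. → [xipabitoidipukuo].
/uodteagpeajala/: /d/ and /t/ form a stop–stop cluster, so [i] is inserted between them. /g/ and /p/ form a stop–stop cluster, so [i] is inserted between them. → [uoditeagipeajala].
/xaigudkozlogdokgi/: /d/ and /k/ form a stop–stop cluster, so [i] is inserted between them. /g/ and /d/ form a stop–stop cluster, so [i] is inserted between them. /k/ and /g/ form a stop–stop cluster, so [i] is inserted between them. → [xaigudikozlogidokigi].
/nonamuvobpoodigde/: /b/ and /p/ form a stop–stop cluster, so [i] is inserted between them. /g/ and /d/ form a stop–stop cluster, so [i] is inserted between them. → [nonamuvobipoodigide].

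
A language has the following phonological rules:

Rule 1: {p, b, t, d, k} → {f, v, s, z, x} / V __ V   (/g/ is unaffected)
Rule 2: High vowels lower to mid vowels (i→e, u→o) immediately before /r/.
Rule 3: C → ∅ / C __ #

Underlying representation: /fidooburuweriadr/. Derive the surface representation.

fizoovoruweriad

Rule 1 (intervocalic spirantization): /d/ is a stop between vowels /i/ and /o/, so it spirantizes to the fricative [z]. /b/ is a stop between vowels /o/ and /u/, so it spirantizes to the fricative [v]. /fidooburuweriadr/ → fizoovuruweriadr.
Rule 2 (pre-rhotic lowering): /u/ is a high vowel immediately before /r/, so it lowers to [o]. /fizoovuruweriadr/ → fizoovoruweriadr.
Rule 3 (final cluster simplification): /r/ is the second consonant of a word-final cluster /dr/, so it deletes. /fizoovoruweriadr/ → fizoovoruweriad.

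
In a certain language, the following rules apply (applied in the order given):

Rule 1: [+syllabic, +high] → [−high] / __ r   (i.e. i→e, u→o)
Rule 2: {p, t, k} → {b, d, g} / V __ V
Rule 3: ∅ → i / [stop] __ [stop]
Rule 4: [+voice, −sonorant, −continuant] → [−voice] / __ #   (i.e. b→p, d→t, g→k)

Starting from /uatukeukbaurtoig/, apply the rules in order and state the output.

uadugeukibaortoik

Rule 1 (pre-rhotic lowering): /u/ is a high vowel immediately before /r/, so it lowers to [o]. /uatukeukbaurtoig/ → uatukeukbaortoig.
Rule 2 (intervocalic voicing): /t/ is a voiceless stop between vowels /a/ and /u/, so it voices to [d]. /k/ is a voiceless stop between vowels /u/ and /e/, so it voices to [g]. /uatukeukbaortoig/ → uadugeukbaortoig.
Rule 3 (stop-cluster i-epenthesis): /k/ and /b/ form a stop–stop cluster, so [i] is inserted between them. /uadugeukbaortoig/ → uadugeukibaortoig.
Rule 4 (final devoicing): /g/ is a voiced stop in word-final position, so it devoices to [k]. /uadugeukibaortoig/ → uadugeukibaortoik.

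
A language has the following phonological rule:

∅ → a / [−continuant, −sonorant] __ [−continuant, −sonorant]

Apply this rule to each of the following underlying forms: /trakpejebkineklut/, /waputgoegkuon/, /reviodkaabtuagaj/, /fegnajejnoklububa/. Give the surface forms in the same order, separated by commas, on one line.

trakapejebakineklut, waputagoegakuon, reviodakaabatuagaj, fegnajejnoklububa

/trakpejebkineklut/: /k/ and /p/ form a stop–stop cluster, so [a] is inserted between them. /b/ and /k/ form a stop–stop cluster, so [a] is inserted between them. → [trakapejebakineklut].
/waputgoegkuon/: /t/ and /g/ form a stop–stop cluster, so [a] is inserted between them. /g/ and /k/ form a stop–stop cluster, so [a] is inserted between them. → [waputagoegakuon].
/reviodkaabtuagaj/: /d/ and /k/ form a stop–stop cluster, so [a] is inserted between them. /b/ and /t/ form a stop–stop cluster, so [a] is inserted between them. → [reviodakaabatuagaj].
/fegnajejnoklububa/: the rule's environment is not met; surfaces unchanged as [fegnajejnoklububa].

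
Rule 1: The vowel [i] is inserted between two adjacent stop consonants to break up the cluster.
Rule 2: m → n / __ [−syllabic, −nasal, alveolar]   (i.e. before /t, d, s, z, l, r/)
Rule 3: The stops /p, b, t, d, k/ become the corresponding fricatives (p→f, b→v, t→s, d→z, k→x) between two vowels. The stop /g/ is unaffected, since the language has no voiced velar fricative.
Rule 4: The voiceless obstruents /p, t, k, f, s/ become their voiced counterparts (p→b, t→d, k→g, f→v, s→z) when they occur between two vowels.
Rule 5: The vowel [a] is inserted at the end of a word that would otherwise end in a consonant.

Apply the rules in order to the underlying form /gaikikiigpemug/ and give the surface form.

Rule 1 (stop-cluster i-epenthesis): /g/ and /p/ form a stop–stop cluster, so [i] is inserted between them. /gaikikiigpemug/ → gaikikiigipemug.
Rule 2 (nasal place assimilation): no segment meets the environment; /gaikikiigipemug/ is unchanged.
Rule 3 (intervocalic spirantization): /k/ is a stop between vowels /i/ and /i/, so it spirantizes to the fricative [x]. /k/ is a stop between vowels /i/ and /i/, so it spirantizes to the fricative [x]. /p/ is a stop between vowels /i/ and /e/, so it spirantizes to the fricative [f]. /gaikikiigipemug/ → gaixixiigifemug.
Rule 4 (intervocalic voicing): /f/ is a voiceless obstruent between vowels /i/ and /e/, so it voices to [v]. /gaixixiigifemug/ → gaixixiigivemug.
Rule 5 (final a-epenthesis): the form ends in the consonant /g/, so [a] is inserted word-finally. /gaixixiigivemug/ → gaixixiigivemuga.

gaixixiigivemuga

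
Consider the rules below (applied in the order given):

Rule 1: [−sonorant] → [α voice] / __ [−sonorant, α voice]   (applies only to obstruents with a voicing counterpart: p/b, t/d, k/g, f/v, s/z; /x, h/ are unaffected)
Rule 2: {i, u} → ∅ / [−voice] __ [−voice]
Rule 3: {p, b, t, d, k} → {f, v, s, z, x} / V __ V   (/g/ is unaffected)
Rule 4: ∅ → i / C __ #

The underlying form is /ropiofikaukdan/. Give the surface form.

rofiofkaugdani

Rule 1 (regressive voicing assimilation): /k/ precedes the voiced obstruent /d/, so it voices to [g] by assimilation. /ropiofikaukdan/ → ropiofikaugdan.
Rule 2 (high vowel syncope): /i/ is a high vowel flanked by voiceless consonants /f/ and /k/, so it deletes. /ropiofikaugdan/ → ropiofkaugdan.
Rule 3 (intervocalic spirantization): /p/ is a stop between vowels /o/ and /i/, so it spirantizes to the fricative [f]. /ropiofkaugdan/ → rofiofkaugdan.
Rule 4 (final i-epenthesis): the form ends in the consonant /n/, so [i] is inserted word-finally. /rofiofkaugdan/ → rofiofkaugdani.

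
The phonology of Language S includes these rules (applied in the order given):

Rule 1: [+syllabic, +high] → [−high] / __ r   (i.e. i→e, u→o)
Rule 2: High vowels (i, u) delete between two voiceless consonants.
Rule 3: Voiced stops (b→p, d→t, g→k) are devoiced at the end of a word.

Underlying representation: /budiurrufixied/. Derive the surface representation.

Rule 1 (pre-rhotic lowering): /u/ is a high vowel immediately before /r/, so it lowers to [o]. /budiurrufixied/ → budiorrufixied.
Rule 2 (high vowel syncope): /i/ is a high vowel flanked by voiceless consonants /f/ and /x/, so it deletes. /budiorrufixied/ → budiorrufxied.
Rule 3 (final devoicing): /d/ is a voiced stop in word-final position, so it devoices to [t]. /budiorrufxied/ → budiorrufxiet.

budiorrufxiet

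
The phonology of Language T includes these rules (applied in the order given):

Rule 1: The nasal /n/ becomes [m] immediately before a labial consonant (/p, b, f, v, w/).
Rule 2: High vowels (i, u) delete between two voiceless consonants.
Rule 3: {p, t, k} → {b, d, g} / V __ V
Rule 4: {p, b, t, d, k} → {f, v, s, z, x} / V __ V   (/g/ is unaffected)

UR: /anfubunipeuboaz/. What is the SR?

amfuvuniveuvoaz

Rule 1 (nasal place assimilation): /n/ precedes the labial consonant /f/, so it assimilates in place to [m]. /anfubunipeuboaz/ → amfubunipeuboaz.
Rule 2 (high vowel syncope): no segment meets the environment; /amfubunipeuboaz/ is unchanged.
Rule 3 (intervocalic voicing): /p/ is a voiceless stop between vowels /i/ and /e/, so it voices to [b]. /amfubunipeuboaz/ → amfubunibeuboaz.
Rule 4 (intervocalic spirantization): /b/ is a stop between vowels /u/ and /u/, so it spirantizes to the fricative [v]. /b/ is a stop between vowels /i/ and /e/, so it spirantizes to the fricative [v]. /b/ is a stop between vowels /u/ and /o/, so it spirantizes to the fricative [v]. /amfubunibeuboaz/ → amfuvuniveuvoaz.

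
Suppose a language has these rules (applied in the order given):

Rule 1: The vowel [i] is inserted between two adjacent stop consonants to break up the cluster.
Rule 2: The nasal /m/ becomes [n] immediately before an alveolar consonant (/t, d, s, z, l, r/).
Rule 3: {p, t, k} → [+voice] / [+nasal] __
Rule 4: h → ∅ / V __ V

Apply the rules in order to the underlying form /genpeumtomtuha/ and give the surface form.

genbeundondua

Rule 1 (stop-cluster i-epenthesis): no segment meets the environment; /genpeumtomtuha/ is unchanged.
Rule 2 (nasal place assimilation): /m/ precedes the alveolar consonant /t/, so it assimilates in place to [n]. /m/ precedes the alveolar consonant /t/, so it assimilates in place to [n]. /genpeumtomtuha/ → genpeuntontuha.
Rule 3 (post-nasal voicing): /p/ is a voiceless stop immediately after the nasal /n/, so it voices to [b]. /t/ is a voiceless stop immediately after the nasal /n/, so it voices to [d]. /t/ is a voiceless stop immediately after the nasal /n/, so it voices to [d]. /genpeuntontuha/ → genbeundonduha.
Rule 4 (intervocalic h-deletion): /h/ occurs between vowels /u/ and /a/, so it deletes. /genbeundonduha/ → genbeundondua.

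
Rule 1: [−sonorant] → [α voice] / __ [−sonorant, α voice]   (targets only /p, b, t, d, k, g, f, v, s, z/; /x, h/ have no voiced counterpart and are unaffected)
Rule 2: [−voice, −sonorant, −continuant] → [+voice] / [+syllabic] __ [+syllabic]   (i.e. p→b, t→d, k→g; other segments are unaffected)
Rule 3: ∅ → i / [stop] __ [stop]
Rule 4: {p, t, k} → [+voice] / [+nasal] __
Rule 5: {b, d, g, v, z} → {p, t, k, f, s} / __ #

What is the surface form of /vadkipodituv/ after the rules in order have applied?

Rule 1 (regressive voicing assimilation): /d/ precedes the voiceless obstruent /k/, so it devoices to [t] by assimilation. /vadkipodituv/ → vatkipodituv.
Rule 2 (intervocalic voicing): /p/ is a voiceless stop between vowels /i/ and /o/, so it voices to [b]. /t/ is a voiceless stop between vowels /i/ and /u/, so it voices to [d]. /vatkipodituv/ → vatkibodiduv.
Rule 3 (stop-cluster i-epenthesis): /t/ and /k/ form a stop–stop cluster, so [i] is inserted between them. /vatkibodiduv/ → vatikibodiduv.
Rule 4 (post-nasal voicing): no segment meets the environment; /vatikibodiduv/ is unchanged.
Rule 5 (final devoicing): /v/ is a voiced obstruent in word-final position, so it devoices to [f]. /vatikibodiduv/ → vatikibodiduf.

vatikibodiduf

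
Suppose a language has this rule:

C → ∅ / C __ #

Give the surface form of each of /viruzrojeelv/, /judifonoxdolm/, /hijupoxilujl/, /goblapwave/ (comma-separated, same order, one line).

/viruzrojeelv/: /v/ is the second consonant of a word-final cluster /lv/, so it deletes. → [viruzrojeel].
/judifonoxdolm/: /m/ is the second consonant of a word-final cluster /lm/, so it deletes. → [judifonoxdol].
/hijupoxilujl/: /l/ is the second consonant of a word-final cluster /jl/, so it deletes. → [hijupoxiluj].
/goblapwave/: the rule's environment is not met; surfaces unchanged as [goblapwave].

viruzrojeel, judifonoxdol, hijupoxiluj, goblapwave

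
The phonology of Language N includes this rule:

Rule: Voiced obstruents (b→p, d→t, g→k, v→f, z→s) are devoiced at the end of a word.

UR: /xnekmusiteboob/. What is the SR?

xnekmusiteboop

Scanning /xnekmusiteboob/: /b/ at position 11 is not in the conditioning environment; /b/ is a voiced obstruent in word-final position, so it devoices to [p].
Result: [xnekmusiteboop].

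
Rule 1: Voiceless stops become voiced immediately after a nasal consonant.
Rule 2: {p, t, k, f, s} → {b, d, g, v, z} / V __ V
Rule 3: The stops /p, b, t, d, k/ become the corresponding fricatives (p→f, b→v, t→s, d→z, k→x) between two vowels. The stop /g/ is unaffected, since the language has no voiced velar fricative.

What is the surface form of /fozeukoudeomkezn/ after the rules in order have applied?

Rule 1 (post-nasal voicing): /k/ is a voiceless stop immediately after the nasal /m/, so it voices to [g]. /fozeukoudeomkezn/ → fozeukoudeomgezn.
Rule 2 (intervocalic voicing): /k/ is a voiceless obstruent between vowels /u/ and /o/, so it voices to [g]. /fozeukoudeomgezn/ → fozeugoudeomgezn.
Rule 3 (intervocalic spirantization): /d/ is a stop between vowels /u/ and /e/, so it spirantizes to the fricative [z]. /fozeugoudeomgezn/ → fozeugouzeomgezn.

fozeugouzeomgezn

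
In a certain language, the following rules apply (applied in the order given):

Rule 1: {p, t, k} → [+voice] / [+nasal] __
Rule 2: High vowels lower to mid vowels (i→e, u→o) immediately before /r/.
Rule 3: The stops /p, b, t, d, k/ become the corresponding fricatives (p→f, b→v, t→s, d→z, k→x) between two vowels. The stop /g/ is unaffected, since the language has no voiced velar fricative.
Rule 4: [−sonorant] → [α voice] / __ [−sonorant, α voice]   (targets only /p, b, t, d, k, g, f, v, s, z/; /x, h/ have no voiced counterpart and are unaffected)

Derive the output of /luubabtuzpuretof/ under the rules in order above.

luuvaptusporesof

Rule 1 (post-nasal voicing): no segment meets the environment; /luubabtuzpuretof/ is unchanged.
Rule 2 (pre-rhotic lowering): /u/ is a high vowel immediately before /r/, so it lowers to [o]. /luubabtuzpuretof/ → luubabtuzporetof.
Rule 3 (intervocalic spirantization): /b/ is a stop between vowels /u/ and /a/, so it spirantizes to the fricative [v]. /t/ is a stop between vowels /e/ and /o/, so it spirantizes to the fricative [s]. /luubabtuzporetof/ → luuvabtuzporesof.
Rule 4 (regressive voicing assimilation): /b/ precedes the voiceless obstruent /t/, so it devoices to [p] by assimilation. /z/ precedes the voiceless obstruent /p/, so it devoices to [s] by assimilation. /luuvabtuzporesof/ → luuvaptusporesof.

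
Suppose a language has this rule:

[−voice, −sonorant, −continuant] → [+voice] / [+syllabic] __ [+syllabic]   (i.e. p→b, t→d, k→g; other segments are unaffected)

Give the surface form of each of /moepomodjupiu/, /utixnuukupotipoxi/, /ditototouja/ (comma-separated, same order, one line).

/moepomodjupiu/: /p/ is a voiceless stop between vowels /e/ and /o/, so it voices to [b]. /p/ is a voiceless stop between vowels /u/ and /i/, so it voices to [b]. → [moebomodjubiu].
/utixnuukupotipoxi/: /t/ is a voiceless stop between vowels /u/ and /i/, so it voices to [d]. /k/ is a voiceless stop between vowels /u/ and /u/, so it voices to [g]. /p/ is a voiceless stop between vowels /u/ and /o/, so it voices to [b]. /t/ is a voiceless stop between vowels /o/ and /i/, so it voices to [d]. /p/ is a voiceless stop between vowels /i/ and /o/, so it voices to [b]. → [udixnuugubodiboxi].
/ditototouja/: /t/ is a voiceless stop between vowels /i/ and /o/, so it voices to [d]. /t/ is a voiceless stop between vowels /o/ and /o/, so it voices to [d]. /t/ is a voiceless stop between vowels /o/ and /o/, so it voices to [d]. → [didododouja].

moebomodjubiu, udixnuugubodiboxi, didododouja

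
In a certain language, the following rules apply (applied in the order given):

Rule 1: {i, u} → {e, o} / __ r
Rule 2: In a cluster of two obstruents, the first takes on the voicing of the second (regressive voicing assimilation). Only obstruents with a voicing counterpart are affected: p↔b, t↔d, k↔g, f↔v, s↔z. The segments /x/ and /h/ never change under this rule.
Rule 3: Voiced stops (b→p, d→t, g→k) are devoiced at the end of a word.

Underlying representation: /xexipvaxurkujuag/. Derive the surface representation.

Rule 1 (pre-rhotic lowering): /u/ is a high vowel immediately before /r/, so it lowers to [o]. /xexipvaxurkujuag/ → xexipvaxorkujuag.
Rule 2 (regressive voicing assimilation): /p/ precedes the voiced obstruent /v/, so it voices to [b] by assimilation. /xexipvaxorkujuag/ → xexibvaxorkujuag.
Rule 3 (final devoicing): /g/ is a voiced stop in word-final position, so it devoices to [k]. /xexibvaxorkujuag/ → xexibvaxorkujuak.

xexibvaxorkujuak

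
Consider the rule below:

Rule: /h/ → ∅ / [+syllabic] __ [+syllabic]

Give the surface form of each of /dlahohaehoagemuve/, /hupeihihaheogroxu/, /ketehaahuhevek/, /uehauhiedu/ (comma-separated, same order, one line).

/dlahohaehoagemuve/: /h/ occurs between vowels /a/ and /o/, so it deletes. /h/ occurs between vowels /o/ and /a/, so it deletes. /h/ occurs between vowels /e/ and /o/, so it deletes. → [dlaoaeoagemuve].
/hupeihihaheogroxu/: /h/ occurs between vowels /i/ and /i/, so it deletes. /h/ occurs between vowels /i/ and /a/, so it deletes. /h/ occurs between vowels /a/ and /e/, so it deletes. → [hupeiiaeogroxu].
/ketehaahuhevek/: /h/ occurs between vowels /e/ and /a/, so it deletes. /h/ occurs between vowels /a/ and /u/, so it deletes. /h/ occurs between vowels /u/ and /e/, so it deletes. → [keteaauevek].
/uehauhiedu/: /h/ occurs between vowels /e/ and /a/, so it deletes. /h/ occurs between vowels /u/ and /i/, so it deletes. → [ueauiedu].

dlaoaeoagemuve, hupeiiaeogroxu, keteaauevek, ueauiedu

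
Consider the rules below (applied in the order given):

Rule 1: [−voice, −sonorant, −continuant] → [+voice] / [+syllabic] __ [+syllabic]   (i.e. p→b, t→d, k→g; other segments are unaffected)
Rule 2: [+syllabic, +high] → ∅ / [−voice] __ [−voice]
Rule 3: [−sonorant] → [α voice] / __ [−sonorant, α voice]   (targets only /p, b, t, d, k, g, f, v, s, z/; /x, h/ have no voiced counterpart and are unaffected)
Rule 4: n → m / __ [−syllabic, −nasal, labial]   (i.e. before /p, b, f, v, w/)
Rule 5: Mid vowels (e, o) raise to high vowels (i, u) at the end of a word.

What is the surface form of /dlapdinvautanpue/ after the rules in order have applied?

dlabdimvaudampui

Rule 1 (intervocalic voicing): /t/ is a voiceless stop between vowels /u/ and /a/, so it voices to [d]. /dlapdinvautanpue/ → dlapdinvaudanpue.
Rule 2 (high vowel syncope): no segment meets the environment; /dlapdinvaudanpue/ is unchanged.
Rule 3 (regressive voicing assimilation): /p/ precedes the voiced obstruent /d/, so it voices to [b] by assimilation. /dlapdinvaudanpue/ → dlabdinvaudanpue.
Rule 4 (nasal place assimilation): /n/ precedes the labial consonant /v/, so it assimilates in place to [m]. /n/ precedes the labial consonant /p/, so it assimilates in place to [m]. /dlabdinvaudanpue/ → dlabdimvaudampue.
Rule 5 (final vowel raising): /e/ is a mid vowel in word-final position, so it raises to [i]. /dlabdimvaudampue/ → dlabdimvaudampui.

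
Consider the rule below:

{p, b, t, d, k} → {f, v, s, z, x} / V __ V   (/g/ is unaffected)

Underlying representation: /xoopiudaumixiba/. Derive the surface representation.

xoofiuzaumixiva

/p/ is a stop between vowels /o/ and /i/, so it spirantizes to the fricative [f].
/d/ is a stop between vowels /u/ and /a/, so it spirantizes to the fricative [z].
/b/ is a stop between vowels /i/ and /a/, so it spirantizes to the fricative [v].
Surface form: [xoofiuzaumixiva].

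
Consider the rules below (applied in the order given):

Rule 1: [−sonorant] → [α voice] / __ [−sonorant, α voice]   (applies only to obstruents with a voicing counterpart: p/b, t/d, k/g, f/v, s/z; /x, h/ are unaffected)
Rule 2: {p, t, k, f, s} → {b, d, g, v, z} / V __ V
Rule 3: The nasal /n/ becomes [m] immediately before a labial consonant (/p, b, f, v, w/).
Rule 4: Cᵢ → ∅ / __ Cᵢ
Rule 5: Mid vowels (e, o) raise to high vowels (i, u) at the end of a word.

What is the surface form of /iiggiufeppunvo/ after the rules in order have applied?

iigiuvepumvu

Rule 1 (regressive voicing assimilation): no segment meets the environment; /iiggiufeppunvo/ is unchanged.
Rule 2 (intervocalic voicing): /f/ is a voiceless obstruent between vowels /u/ and /e/, so it voices to [v]. /iiggiufeppunvo/ → iiggiuveppunvo.
Rule 3 (nasal place assimilation): /n/ precedes the labial consonant /v/, so it assimilates in place to [m]. /iiggiuveppunvo/ → iiggiuveppumvo.
Rule 4 (degemination): /gg/ is a geminate; the first /g/ deletes. /pp/ is a geminate; the first /p/ deletes. /iiggiuveppumvo/ → iigiuvepumvo.
Rule 5 (final vowel raising): /o/ is a mid vowel in word-final position, so it raises to [u]. /iigiuvepumvo/ → iigiuvepumvu.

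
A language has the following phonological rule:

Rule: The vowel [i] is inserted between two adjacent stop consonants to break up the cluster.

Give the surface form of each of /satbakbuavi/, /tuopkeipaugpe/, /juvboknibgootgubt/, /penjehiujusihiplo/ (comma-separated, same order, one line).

satibakibuavi, tuopikeipaugipe, juvboknibigootigubit, penjehiujusihiplo

/satbakbuavi/: /t/ and /b/ form a stop–stop cluster, so [i] is inserted between them. /k/ and /b/ form a stop–stop cluster, so [i] is inserted between them. → [satibakibuavi].
/tuopkeipaugpe/: /p/ and /k/ form a stop–stop cluster, so [i] is inserted between them. /g/ and /p/ form a stop–stop cluster, so [i] is inserted between them. → [tuopikeipaugipe].
/juvboknibgootgubt/: /b/ and /g/ form a stop–stop cluster, so [i] is inserted between them. /t/ and /g/ form a stop–stop cluster, so [i] is inserted between them. /b/ and /t/ form a stop–stop cluster, so [i] is inserted between them. → [juvboknibigootigubit].
/penjehiujusihiplo/: the rule's environment is not met; surfaces unchanged as [penjehiujusihiplo].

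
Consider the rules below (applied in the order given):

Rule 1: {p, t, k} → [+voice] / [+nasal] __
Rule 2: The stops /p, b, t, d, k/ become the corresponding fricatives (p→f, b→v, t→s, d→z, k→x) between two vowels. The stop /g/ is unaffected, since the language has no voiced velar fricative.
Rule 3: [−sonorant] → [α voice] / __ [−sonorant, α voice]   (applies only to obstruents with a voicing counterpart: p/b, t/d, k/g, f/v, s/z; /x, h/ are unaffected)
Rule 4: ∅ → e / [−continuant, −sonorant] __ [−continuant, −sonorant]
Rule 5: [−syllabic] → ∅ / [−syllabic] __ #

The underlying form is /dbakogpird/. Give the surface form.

Rule 1 (post-nasal voicing): no segment meets the environment; /dbakogpird/ is unchanged.
Rule 2 (intervocalic spirantization): /k/ is a stop between vowels /a/ and /o/, so it spirantizes to the fricative [x]. /dbakogpird/ → dbaxogpird.
Rule 3 (regressive voicing assimilation): /g/ precedes the voiceless obstruent /p/, so it devoices to [k] by assimilation. /dbaxogpird/ → dbaxokpird.
Rule 4 (stop-cluster e-epenthesis): /d/ and /b/ form a stop–stop cluster, so [e] is inserted between them. /k/ and /p/ form a stop–stop cluster, so [e] is inserted between them. /dbaxokpird/ → debaxokepird.
Rule 5 (final cluster simplification): /d/ is the second consonant of a word-final cluster /rd/, so it deletes. /debaxokepird/ → debaxokepir.

debaxokepir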